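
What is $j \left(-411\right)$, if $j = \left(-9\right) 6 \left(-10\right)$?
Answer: $-221940$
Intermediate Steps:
$j = 540$ ($j = \left(-54\right) \left(-10\right) = 540$)
$j \left(-411\right) = 540 \left(-411\right) = -221940$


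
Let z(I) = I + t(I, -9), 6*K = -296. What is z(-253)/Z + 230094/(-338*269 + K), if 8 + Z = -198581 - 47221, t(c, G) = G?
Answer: -42401678738/16771247585 ≈ -2.5282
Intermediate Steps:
K = -148/3 (K = (⅙)*(-296) = -148/3 ≈ -49.333)
Z = -245810 (Z = -8 + (-198581 - 47221) = -8 - 245802 = -245810)
z(I) = -9 + I (z(I) = I - 9 = -9 + I)
z(-253)/Z + 230094/(-338*269 + K) = (-9 - 253)/(-245810) + 230094/(-338*269 - 148/3) = -262*(-1/245810) + 230094/(-90922 - 148/3) = 131/122905 + 230094/(-272914/3) = 131/122905 + 230094*(-3/272914) = 131/122905 - 345141/136457 = -42401678738/16771247585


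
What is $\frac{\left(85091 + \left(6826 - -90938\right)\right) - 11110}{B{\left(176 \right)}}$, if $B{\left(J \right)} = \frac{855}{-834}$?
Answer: $- \frac{9549022}{57} \approx -1.6753 \cdot 10^{5}$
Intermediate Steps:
$B{\left(J \right)} = - \frac{285}{278}$ ($B{\left(J \right)} = 855 \left(- \frac{1}{834}\right) = - \frac{285}{278}$)
$\frac{\left(85091 + \left(6826 - -90938\right)\right) - 11110}{B{\left(176 \right)}} = \frac{\left(85091 + \left(6826 - -90938\right)\right) - 11110}{- \frac{285}{278}} = \left(\left(85091 + \left(6826 + 90938\right)\right) - 11110\right) \left(- \frac{278}{285}\right) = \left(\left(85091 + 97764\right) - 11110\right) \left(- \frac{278}{285}\right) = \left(182855 - 11110\right) \left(- \frac{278}{285}\right) = 171745 \left(- \frac{278}{285}\right) = - \frac{9549022}{57}$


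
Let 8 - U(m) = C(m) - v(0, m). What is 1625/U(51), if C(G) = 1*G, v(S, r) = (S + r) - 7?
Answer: 1625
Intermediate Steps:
v(S, r) = -7 + S + r
C(G) = G
U(m) = 1 (U(m) = 8 - (m - (-7 + 0 + m)) = 8 - (m - (-7 + m)) = 8 - (m + (7 - m)) = 8 - 1*7 = 8 - 7 = 1)
1625/U(51) = 1625/1 = 1625*1 = 1625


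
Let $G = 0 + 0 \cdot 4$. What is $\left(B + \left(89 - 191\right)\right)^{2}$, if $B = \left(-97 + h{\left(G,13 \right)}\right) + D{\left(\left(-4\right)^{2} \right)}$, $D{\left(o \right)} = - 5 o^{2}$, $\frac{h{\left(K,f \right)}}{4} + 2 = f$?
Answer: $2059225$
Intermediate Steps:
$G = 0$ ($G = 0 + 0 = 0$)
$h{\left(K,f \right)} = -8 + 4 f$
$B = -1333$ ($B = \left(-97 + \left(-8 + 4 \cdot 13\right)\right) - 5 \left(\left(-4\right)^{2}\right)^{2} = \left(-97 + \left(-8 + 52\right)\right) - 5 \cdot 16^{2} = \left(-97 + 44\right) - 1280 = -53 - 1280 = -1333$)
$\left(B + \left(89 - 191\right)\right)^{2} = \left(-1333 + \left(89 - 191\right)\right)^{2} = \left(-1333 - 102\right)^{2} = \left(-1435\right)^{2} = 2059225$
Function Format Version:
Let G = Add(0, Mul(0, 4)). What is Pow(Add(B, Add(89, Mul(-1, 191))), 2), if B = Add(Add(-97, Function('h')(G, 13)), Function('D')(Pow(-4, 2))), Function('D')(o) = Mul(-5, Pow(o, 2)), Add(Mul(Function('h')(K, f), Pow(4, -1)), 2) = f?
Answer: 2059225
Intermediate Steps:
G = 0 (G = Add(0, 0) = 0)
Function('h')(K, f) = Add(-8, Mul(4, f))
B = -1333 (B = Add(Add(-97, Add(-8, Mul(4, 13))), Mul(-5, Pow(Pow(-4, 2), 2))) = Add(Add(-97, Add(-8, 52)), Mul(-5, Pow(16, 2))) = Add(Add(-97, 44), Mul(-5, 256)) = Add(-53, -1280) = -1333)
Pow(Add(B, Add(89, Mul(-1, 191))), 2) = Pow(Add(-1333, Add(89, Mul(-1, 191))), 2) = Pow(Add(-1333, Add(89, -191)), 2) = Pow(Add(-1333, -102), 2) = Pow(-1435, 2) = 2059225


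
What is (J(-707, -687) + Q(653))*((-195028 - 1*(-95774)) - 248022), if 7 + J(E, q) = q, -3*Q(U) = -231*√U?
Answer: 241009544 - 26740252*√653 ≈ -4.4231e+8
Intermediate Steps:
Q(U) = 77*√U (Q(U) = -(-77)*√U = 77*√U)
J(E, q) = -7 + q
(J(-707, -687) + Q(653))*((-195028 - 1*(-95774)) - 248022) = ((-7 - 687) + 77*√653)*((-195028 - 1*(-95774)) - 248022) = (-694 + 77*√653)*((-195028 + 95774) - 248022) = (-694 + 77*√653)*(-99254 - 248022) = (-694 + 77*√653)*(-347276) = 241009544 - 26740252*√653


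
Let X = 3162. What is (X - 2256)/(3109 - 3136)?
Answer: -302/9 ≈ -33.556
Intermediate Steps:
(X - 2256)/(3109 - 3136) = (3162 - 2256)/(3109 - 3136) = 906/(-27) = 906*(-1/27) = -302/9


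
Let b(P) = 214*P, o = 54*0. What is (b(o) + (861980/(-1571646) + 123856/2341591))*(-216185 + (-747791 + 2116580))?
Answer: -1051028941706111608/1840076064393 ≈ -5.7119e+5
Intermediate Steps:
o = 0
(b(o) + (861980/(-1571646) + 123856/2341591))*(-216185 + (-747791 + 2116580)) = (214*0 + (861980/(-1571646) + 123856/2341591))*(-216185 + (-747791 + 2116580)) = (0 + (861980*(-1/1571646) + 123856*(1/2341591)))*(-216185 + 1368789) = (0 + (-430990/785823 + 123856/2341591))*1152604 = (0 - 911873411602/1840076064393)*1152604 = -911873411602/1840076064393*1152604 = -1051028941706111608/1840076064393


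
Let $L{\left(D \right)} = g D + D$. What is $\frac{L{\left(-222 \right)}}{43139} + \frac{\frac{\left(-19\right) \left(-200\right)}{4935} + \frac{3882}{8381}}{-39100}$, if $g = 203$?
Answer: $- \frac{7324128314175833}{6976375184670150} \approx -1.0498$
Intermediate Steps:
$L{\left(D \right)} = 204 D$ ($L{\left(D \right)} = 203 D + D = 204 D$)
$\frac{L{\left(-222 \right)}}{43139} + \frac{\frac{\left(-19\right) \left(-200\right)}{4935} + \frac{3882}{8381}}{-39100} = \frac{204 \left(-222\right)}{43139} + \frac{\frac{\left(-19\right) \left(-200\right)}{4935} + \frac{3882}{8381}}{-39100} = \left(-45288\right) \frac{1}{43139} + \left(3800 \cdot \frac{1}{4935} + 3882 \cdot \frac{1}{8381}\right) \left(- \frac{1}{39100}\right) = - \frac{45288}{43139} + \left(\frac{760}{987} + \frac{3882}{8381}\right) \left(- \frac{1}{39100}\right) = - \frac{45288}{43139} + \frac{10201094}{8272047} \left(- \frac{1}{39100}\right) = - \frac{45288}{43139} - \frac{5100547}{161718518850} = - \frac{7324128314175833}{6976375184670150}$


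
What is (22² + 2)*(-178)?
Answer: -86508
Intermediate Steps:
(22² + 2)*(-178) = (484 + 2)*(-178) = 486*(-178) = -86508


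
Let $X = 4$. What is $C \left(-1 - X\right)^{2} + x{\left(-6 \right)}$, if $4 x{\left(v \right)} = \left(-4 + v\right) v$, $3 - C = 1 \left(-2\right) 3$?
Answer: $240$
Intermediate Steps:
$C = 9$ ($C = 3 - 1 \left(-2\right) 3 = 3 - \left(-2\right) 3 = 3 - -6 = 3 + 6 = 9$)
$x{\left(v \right)} = \frac{v \left(-4 + v\right)}{4}$ ($x{\left(v \right)} = \frac{\left(-4 + v\right) v}{4} = \frac{v \left(-4 + v\right)}{4}$)
$C \left(-1 - X\right)^{2} + x{\left(-6 \right)} = 9 \left(-1 - 4\right)^{2} + \frac{1}{4} \left(-6\right) \left(-4 - 6\right) = 9 \left(-1 - 4\right)^{2} + \frac{1}{4} \left(-6\right) \left(-10\right) = 9 \left(-5\right)^{2} + 15 = 9 \cdot 25 + 15 = 225 + 15 = 240$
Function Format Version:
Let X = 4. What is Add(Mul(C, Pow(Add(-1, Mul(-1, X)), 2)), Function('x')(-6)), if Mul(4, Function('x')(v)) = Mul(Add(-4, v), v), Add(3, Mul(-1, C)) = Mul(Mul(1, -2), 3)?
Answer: 240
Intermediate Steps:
C = 9 (C = Add(3, Mul(-1, Mul(Mul(1, -2), 3))) = Add(3, Mul(-1, Mul(-2, 3))) = Add(3, Mul(-1, -6)) = Add(3, 6) = 9)
Function('x')(v) = Mul(Rational(1, 4), v, Add(-4, v)) (Function('x')(v) = Mul(Rational(1, 4), Mul(Add(-4, v), v)) = Mul(Rational(1, 4), Mul(v, Add(-4, v))) = Mul(Rational(1, 4), v, Add(-4, v)))
Add(Mul(C, Pow(Add(-1, Mul(-1, X)), 2)), Function('x')(-6)) = Add(Mul(9, Pow(Add(-1, Mul(-1, 4)), 2)), Mul(Rational(1, 4), -6, Add(-4, -6))) = Add(Mul(9, Pow(Add(-1, -4), 2)), Mul(Rational(1, 4), -6, -10)) = Add(Mul(9, Pow(-5, 2)), 15) = Add(Mul(9, 25), 15) = Add(225, 15) = 240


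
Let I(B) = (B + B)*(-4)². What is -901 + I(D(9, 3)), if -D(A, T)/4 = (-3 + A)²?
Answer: -5509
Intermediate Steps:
D(A, T) = -4*(-3 + A)²
I(B) = 32*B (I(B) = (2*B)*16 = 32*B)
-901 + I(D(9, 3)) = -901 + 32*(-4*(-3 + 9)²) = -901 + 32*(-4*6²) = -901 + 32*(-4*36) = -901 + 32*(-144) = -901 - 4608 = -5509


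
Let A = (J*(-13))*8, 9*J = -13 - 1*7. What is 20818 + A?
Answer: 189442/9 ≈ 21049.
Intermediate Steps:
J = -20/9 (J = (-13 - 1*7)/9 = (-13 - 7)/9 = (⅑)*(-20) = -20/9 ≈ -2.2222)
A = 2080/9 (A = -20/9*(-13)*8 = (260/9)*8 = 2080/9 ≈ 231.11)
20818 + A = 20818 + 2080/9 = 189442/9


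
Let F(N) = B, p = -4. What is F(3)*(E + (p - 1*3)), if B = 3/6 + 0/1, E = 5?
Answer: -1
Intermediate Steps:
B = ½ (B = 3*(⅙) + 0*1 = ½ + 0 = ½ ≈ 0.50000)
F(N) = ½
F(3)*(E + (p - 1*3)) = (5 + (-4 - 1*3))/2 = (5 + (-4 - 3))/2 = (5 - 7)/2 = (½)*(-2) = -1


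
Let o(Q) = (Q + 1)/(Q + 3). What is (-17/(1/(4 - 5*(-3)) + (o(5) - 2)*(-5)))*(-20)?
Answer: 25840/479 ≈ 53.946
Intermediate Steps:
o(Q) = (1 + Q)/(3 + Q)
(-17/(1/(4 - 5*(-3)) + (o(5) - 2)*(-5)))*(-20) = (-17/(1/(4 - 5*(-3)) + ((1 + 5)/(3 + 5) - 2)*(-5)))*(-20) = (-17/(1/(4 + 15) + (6/8 - 2)*(-5)))*(-20) = (-17/(1/19 + ((1/8)*6 - 2)*(-5)))*(-20) = (-17/(1/19 + (3/4 - 2)*(-5)))*(-20) = (-17/(1/19 - 5/4*(-5)))*(-20) = (-17/(1/19 + 25/4))*(-20) = (-17/(479/76))*(-20) = ((76/479)*(-17))*(-20) = -1292/479*(-20) = 25840/479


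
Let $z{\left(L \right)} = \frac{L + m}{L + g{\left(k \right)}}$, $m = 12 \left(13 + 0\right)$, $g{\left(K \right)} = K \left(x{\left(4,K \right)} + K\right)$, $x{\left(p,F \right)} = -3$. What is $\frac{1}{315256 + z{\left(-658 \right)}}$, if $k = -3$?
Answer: $\frac{320}{100882171} \approx 3.172 \cdot 10^{-6}$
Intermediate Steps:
$g{\left(K \right)} = K \left(-3 + K\right)$
$m = 156$ ($m = 12 \cdot 13 = 156$)
$z{\left(L \right)} = \frac{156 + L}{18 + L}$ ($z{\left(L \right)} = \frac{L + 156}{L - 3 \left(-3 - 3\right)} = \frac{156 + L}{L - -18} = \frac{156 + L}{L + 18} = \frac{156 + L}{18 + L}$)
$\frac{1}{315256 + z{\left(-658 \right)}} = \frac{1}{315256 + \frac{156 - 658}{18 - 658}} = \frac{1}{315256 + \frac{1}{-640} \left(-502\right)} = \frac{1}{315256 - - \frac{251}{320}} = \frac{1}{315256 + \frac{251}{320}} = \frac{1}{\frac{100882171}{320}} = \frac{320}{100882171}$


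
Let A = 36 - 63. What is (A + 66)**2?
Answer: 1521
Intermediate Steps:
A = -27
(A + 66)**2 = (-27 + 66)**2 = 39**2 = 1521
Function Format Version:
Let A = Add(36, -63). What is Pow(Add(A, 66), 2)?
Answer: 1521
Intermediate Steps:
A = -27
Pow(Add(A, 66), 2) = Pow(Add(-27, 66), 2) = Pow(39, 2) = 1521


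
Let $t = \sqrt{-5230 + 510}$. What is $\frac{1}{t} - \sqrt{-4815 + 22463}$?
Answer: $- 4 \sqrt{1103} - \frac{i \sqrt{295}}{1180} \approx -132.85 - 0.014556 i$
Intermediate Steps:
$t = 4 i \sqrt{295}$ ($t = \sqrt{-4720} = 4 i \sqrt{295} \approx 68.702 i$)
$\frac{1}{t} - \sqrt{-4815 + 22463} = \frac{1}{4 i \sqrt{295}} - \sqrt{-4815 + 22463} = - \frac{i \sqrt{295}}{1180} - \sqrt{17648} = - \frac{i \sqrt{295}}{1180} - 4 \sqrt{1103} = - 4 \sqrt{1103} - \frac{i \sqrt{295}}{1180}$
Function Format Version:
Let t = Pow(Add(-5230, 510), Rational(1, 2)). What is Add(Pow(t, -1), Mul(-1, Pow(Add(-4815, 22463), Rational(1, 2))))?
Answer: Add(Mul(-4, Pow(1103, Rational(1, 2))), Mul(Rational(-1, 1180), I, Pow(295, Rational(1, 2)))) ≈ Add(-132.85, Mul(-0.014556, I))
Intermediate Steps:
t = Mul(4, I, Pow(295, Rational(1, 2))) (t = Pow(-4720, Rational(1, 2)) = Mul(4, I, Pow(295, Rational(1, 2))) ≈ Mul(68.702, I))
Add(Pow(t, -1), Mul(-1, Pow(Add(-4815, 22463), Rational(1, 2)))) = Add(Pow(Mul(4, I, Pow(295, Rational(1, 2))), -1), Mul(-1, Pow(Add(-4815, 22463), Rational(1, 2)))) = Add(Mul(Rational(-1, 1180), I, Pow(295, Rational(1, 2))), Mul(-1, Pow(17648, Rational(1, 2)))) = Add(Mul(Rational(-1, 1180), I, Pow(295, Rational(1, 2))), Mul(-1, Mul(4, Pow(1103, Rational(1, 2))))) = Add(Mul(Rational(-1, 1180), I, Pow(295, Rational(1, 2))), Mul(-4, Pow(1103, Rational(1, 2)))) = Add(Mul(-4, Pow(1103, Rational(1, 2))), Mul(Rational(-1, 1180), I, Pow(295, Rational(1, 2))))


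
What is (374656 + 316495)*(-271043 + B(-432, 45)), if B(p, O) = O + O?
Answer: -187269436903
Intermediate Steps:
B(p, O) = 2*O
(374656 + 316495)*(-271043 + B(-432, 45)) = (374656 + 316495)*(-271043 + 2*45) = 691151*(-271043 + 90) = 691151*(-270953) = -187269436903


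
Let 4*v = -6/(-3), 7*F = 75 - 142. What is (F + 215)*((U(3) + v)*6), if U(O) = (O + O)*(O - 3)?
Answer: 4314/7 ≈ 616.29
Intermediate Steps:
F = -67/7 (F = (75 - 142)/7 = (⅐)*(-67) = -67/7 ≈ -9.5714)
U(O) = 2*O*(-3 + O) (U(O) = (2*O)*(-3 + O) = 2*O*(-3 + O))
v = ½ (v = (-6/(-3))/4 = (-6*(-⅓))/4 = (¼)*2 = ½ ≈ 0.50000)
(F + 215)*((U(3) + v)*6) = (-67/7 + 215)*((2*3*(-3 + 3) + ½)*6) = 1438*((2*3*0 + ½)*6)/7 = 1438*((0 + ½)*6)/7 = 1438*((½)*6)/7 = (1438/7)*3 = 4314/7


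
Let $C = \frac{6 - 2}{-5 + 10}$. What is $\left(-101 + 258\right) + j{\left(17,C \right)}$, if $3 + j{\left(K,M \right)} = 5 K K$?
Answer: $1599$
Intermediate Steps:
$C = \frac{4}{5} \approx 0.8$
$j{\left(K,M \right)} = -3 + 5 K^{2}$ ($j{\left(K,M \right)} = -3 + 5 K K = -3 + 5 K^{2}$)
$\left(-101 + 258\right) + j{\left(17,C \right)} = \left(-101 + 258\right) - \left(3 - 5 \cdot 17^{2}\right) = 157 + \left(-3 + 5 \cdot 289\right) = 157 + \left(-3 + 1445\right) = 157 + 1442 = 1599$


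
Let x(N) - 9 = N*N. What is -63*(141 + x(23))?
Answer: -42777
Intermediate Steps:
x(N) = 9 + N² (x(N) = 9 + N*N = 9 + N²)
-63*(141 + x(23)) = -63*(141 + (9 + 23²)) = -63*(141 + (9 + 529)) = -63*(141 + 538) = -63*679 = -42777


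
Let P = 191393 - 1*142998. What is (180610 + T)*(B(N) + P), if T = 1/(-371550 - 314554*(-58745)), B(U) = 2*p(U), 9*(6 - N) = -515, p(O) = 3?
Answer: 352335973267193451201/40305179480 ≈ 8.7417e+9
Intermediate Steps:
N = 569/9 (N = 6 - 1/9*(-515) = 6 + 515/9 = 569/9 ≈ 63.222)
P = 48395 (P = 191393 - 142998 = 48395)
B(U) = 6 (B(U) = 2*3 = 6)
T = 1/40305179480 (T = -1/58745/(-686104) = -1/686104*(-1/58745) = 1/40305179480 ≈ 2.4811e-11)
(180610 + T)*(B(N) + P) = (180610 + 1/40305179480)*(6 + 48395) = (7279518465882801/40305179480)*48401 = 352335973267193451201/40305179480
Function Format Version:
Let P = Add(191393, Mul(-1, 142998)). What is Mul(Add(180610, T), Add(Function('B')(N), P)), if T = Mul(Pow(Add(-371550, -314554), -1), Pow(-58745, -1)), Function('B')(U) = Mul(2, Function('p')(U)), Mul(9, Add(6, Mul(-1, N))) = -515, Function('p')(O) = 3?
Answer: Rational(352335973267193451201, 40305179480) ≈ 8.7417e+9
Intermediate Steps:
N = Rational(569, 9) (N = Add(6, Mul(Rational(-1, 9), -515)) = Add(6, Rational(515, 9)) = Rational(569, 9) ≈ 63.222)
P = 48395 (P = Add(191393, -142998) = 48395)
Function('B')(U) = 6 (Function('B')(U) = Mul(2, 3) = 6)
T = Rational(1, 40305179480) (T = Mul(Pow(-686104, -1), Rational(-1, 58745)) = Mul(Rational(-1, 686104), Rational(-1, 58745)) = Rational(1, 40305179480) ≈ 2.4811e-11)
Mul(Add(180610, T), Add(Function('B')(N), P)) = Mul(Add(180610, Rational(1, 40305179480)), Add(6, 48395)) = Mul(Rational(7279518465882801, 40305179480), 48401) = Rational(352335973267193451201, 40305179480)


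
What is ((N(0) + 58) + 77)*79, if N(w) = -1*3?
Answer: 10428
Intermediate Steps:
N(w) = -3
((N(0) + 58) + 77)*79 = ((-3 + 58) + 77)*79 = (55 + 77)*79 = 132*79 = 10428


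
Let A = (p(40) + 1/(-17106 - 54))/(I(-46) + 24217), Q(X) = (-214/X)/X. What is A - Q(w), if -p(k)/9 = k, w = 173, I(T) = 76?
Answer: -95679694009/12476438780520 ≈ -0.0076688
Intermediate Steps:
p(k) = -9*k
Q(X) = -214/X²
A = -6177601/416867880 (A = (-9*40 + 1/(-17106 - 54))/(76 + 24217) = (-360 + 1/(-17160))/24293 = (-360 - 1/17160)*(1/24293) = -6177601/17160*1/24293 = -6177601/416867880 ≈ -0.014819)
A - Q(w) = -6177601/416867880 - (-214)/173² = -6177601/416867880 - (-214)/29929 = -6177601/416867880 - 1*(-214/29929) = -6177601/416867880 + 214/29929 = -95679694009/12476438780520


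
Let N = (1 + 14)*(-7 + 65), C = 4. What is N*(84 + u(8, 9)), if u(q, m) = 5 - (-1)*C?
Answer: 80910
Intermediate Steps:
N = 870 (N = 15*58 = 870)
u(q, m) = 9 (u(q, m) = 5 - (-1)*4 = 5 - 1*(-4) = 5 + 4 = 9)
N*(84 + u(8, 9)) = 870*(84 + 9) = 870*93 = 80910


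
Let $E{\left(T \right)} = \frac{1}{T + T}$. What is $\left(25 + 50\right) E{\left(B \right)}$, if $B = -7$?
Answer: $- \frac{75}{14} \approx -5.3571$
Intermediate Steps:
$E{\left(T \right)} = \frac{1}{2 T}$
$\left(25 + 50\right) E{\left(B \right)} = \left(25 + 50\right) \frac{1}{2 \left(-7\right)} = 75 \cdot \frac{1}{2} \left(- \frac{1}{7}\right) = 75 \left(- \frac{1}{14}\right) = - \frac{75}{14}$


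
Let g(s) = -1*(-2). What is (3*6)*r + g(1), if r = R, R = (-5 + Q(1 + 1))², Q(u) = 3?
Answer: 74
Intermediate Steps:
g(s) = 2
R = 4 (R = (-5 + 3)² = (-2)² = 4)
r = 4
(3*6)*r + g(1) = (3*6)*4 + 2 = 18*4 + 2 = 72 + 2 = 74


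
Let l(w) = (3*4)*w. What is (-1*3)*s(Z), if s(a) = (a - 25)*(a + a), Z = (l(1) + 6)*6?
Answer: -53784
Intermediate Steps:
l(w) = 12*w
Z = 108 (Z = (12*1 + 6)*6 = (12 + 6)*6 = 18*6 = 108)
s(a) = 2*a*(-25 + a) (s(a) = (-25 + a)*(2*a) = 2*a*(-25 + a))
(-1*3)*s(Z) = (-1*3)*(2*108*(-25 + 108)) = -6*108*83 = -3*17928 = -53784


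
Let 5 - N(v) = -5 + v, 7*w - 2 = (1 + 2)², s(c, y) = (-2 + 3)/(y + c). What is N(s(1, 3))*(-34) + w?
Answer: -4619/14 ≈ -329.93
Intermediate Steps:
s(c, y) = 1/(c + y)
w = 11/7 (w = 2/7 + (1 + 2)²/7 = 2/7 + (⅐)*3² = 2/7 + (⅐)*9 = 2/7 + 9/7 = 11/7 ≈ 1.5714)
N(v) = 10 - v (N(v) = 5 - (-5 + v) = 5 + (5 - v) = 10 - v)
N(s(1, 3))*(-34) + w = (10 - 1/(1 + 3))*(-34) + 11/7 = (10 - 1/4)*(-34) + 11/7 = (10 - 1*¼)*(-34) + 11/7 = (10 - ¼)*(-34) + 11/7 = (39/4)*(-34) + 11/7 = -663/2 + 11/7 = -4619/14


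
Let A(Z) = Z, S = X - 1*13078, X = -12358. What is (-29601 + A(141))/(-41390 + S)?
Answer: 14730/33413 ≈ 0.44085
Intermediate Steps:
S = -25436 (S = -12358 - 1*13078 = -12358 - 13078 = -25436)
(-29601 + A(141))/(-41390 + S) = (-29601 + 141)/(-41390 - 25436) = -29460/(-66826) = -29460*(-1/66826) = 14730/33413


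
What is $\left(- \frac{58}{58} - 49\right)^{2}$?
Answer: $2500$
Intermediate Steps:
$\left(- \frac{58}{58} - 49\right)^{2} = \left(\left(-58\right) \frac{1}{58} - 49\right)^{2} = \left(-1 - 49\right)^{2} = \left(-50\right)^{2} = 2500$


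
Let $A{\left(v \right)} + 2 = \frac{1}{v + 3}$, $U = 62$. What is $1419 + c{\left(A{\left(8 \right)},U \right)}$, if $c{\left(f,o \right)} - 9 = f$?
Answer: $\frac{15687}{11} \approx 1426.1$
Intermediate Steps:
$A{\left(v \right)} = -2 + \frac{1}{3 + v}$ ($A{\left(v \right)} = -2 + \frac{1}{v + 3} = -2 + \frac{1}{3 + v}$)
$c{\left(f,o \right)} = 9 + f$
$1419 + c{\left(A{\left(8 \right)},U \right)} = 1419 + \left(9 + \frac{-5 - 16}{3 + 8}\right) = 1419 + \left(9 + \frac{-5 - 16}{11}\right) = 1419 + \left(9 + \frac{1}{11} \left(-21\right)\right) = 1419 + \left(9 - \frac{21}{11}\right) = 1419 + \frac{78}{11} = \frac{15687}{11}$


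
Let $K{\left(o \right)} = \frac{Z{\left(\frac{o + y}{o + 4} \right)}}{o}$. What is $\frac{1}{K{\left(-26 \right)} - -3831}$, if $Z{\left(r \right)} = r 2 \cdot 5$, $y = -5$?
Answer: $\frac{286}{1095511} \approx 0.00026107$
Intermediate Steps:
$Z{\left(r \right)} = 10 r$ ($Z{\left(r \right)} = 2 r 5 = 10 r$)
$K{\left(o \right)} = \frac{10 \left(-5 + o\right)}{o \left(4 + o\right)}$ ($K{\left(o \right)} = \frac{10 \frac{o - 5}{o + 4}}{o} = \frac{10 \frac{-5 + o}{4 + o}}{o} = \frac{10 \frac{1}{4 + o} \left(-5 + o\right)}{o} = \frac{10 \left(-5 + o\right)}{o \left(4 + o\right)}$)
$\frac{1}{K{\left(-26 \right)} - -3831} = \frac{1}{\frac{10 \left(-5 - 26\right)}{\left(-26\right) \left(4 - 26\right)} - -3831} = \frac{1}{10 \left(- \frac{1}{26}\right) \frac{1}{-22} \left(-31\right) + 3831} = \frac{1}{10 \left(- \frac{1}{26}\right) \left(- \frac{1}{22}\right) \left(-31\right) + 3831} = \frac{1}{- \frac{155}{286} + 3831} = \frac{1}{\frac{1095511}{286}} = \frac{286}{1095511}$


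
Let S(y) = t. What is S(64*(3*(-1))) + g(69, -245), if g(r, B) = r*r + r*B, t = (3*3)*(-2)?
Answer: -12162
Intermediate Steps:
t = -18 (t = 9*(-2) = -18)
S(y) = -18
g(r, B) = r**2 + B*r
S(64*(3*(-1))) + g(69, -245) = -18 + 69*(-245 + 69) = -18 + 69*(-176) = -18 - 12144 = -12162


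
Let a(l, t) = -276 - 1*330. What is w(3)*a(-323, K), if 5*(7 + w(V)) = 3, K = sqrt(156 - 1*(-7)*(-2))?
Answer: 19392/5 ≈ 3878.4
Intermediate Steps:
K = sqrt(142) (K = sqrt(156 + 7*(-2)) = sqrt(156 - 14) = sqrt(142) ≈ 11.916)
w(V) = -32/5 (w(V) = -7 + (1/5)*3 = -7 + 3/5 = -32/5)
a(l, t) = -606 (a(l, t) = -276 - 330 = -606)
w(3)*a(-323, K) = -32/5*(-606) = 19392/5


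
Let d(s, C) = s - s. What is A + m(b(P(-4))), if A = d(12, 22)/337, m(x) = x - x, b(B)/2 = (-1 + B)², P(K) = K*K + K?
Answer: 0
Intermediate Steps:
d(s, C) = 0
P(K) = K + K² (P(K) = K² + K = K + K²)
b(B) = 2*(-1 + B)²
m(x) = 0
A = 0 (A = 0/337 = 0*(1/337) = 0)
A + m(b(P(-4))) = 0 + 0 = 0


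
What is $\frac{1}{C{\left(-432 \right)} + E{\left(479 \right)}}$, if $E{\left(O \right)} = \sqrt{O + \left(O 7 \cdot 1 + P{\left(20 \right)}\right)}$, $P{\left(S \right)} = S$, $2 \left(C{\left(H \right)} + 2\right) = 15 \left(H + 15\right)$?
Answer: $- \frac{12518}{39159673} - \frac{24 \sqrt{107}}{39159673} \approx -0.00032601$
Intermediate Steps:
$C{\left(H \right)} = \frac{221}{2} + \frac{15 H}{2}$ ($C{\left(H \right)} = -2 + \frac{15 \left(H + 15\right)}{2} = -2 + \frac{15 \left(15 + H\right)}{2} = -2 + \frac{225 + 15 H}{2} = -2 + \left(\frac{225}{2} + \frac{15 H}{2}\right) = \frac{221}{2} + \frac{15 H}{2}$)
$E{\left(O \right)} = \sqrt{20 + 8 O}$ ($E{\left(O \right)} = \sqrt{O + \left(O 7 \cdot 1 + 20\right)} = \sqrt{O + \left(7 O 1 + 20\right)} = \sqrt{O + \left(7 O + 20\right)} = \sqrt{O + \left(20 + 7 O\right)} = \sqrt{20 + 8 O}$)
$\frac{1}{C{\left(-432 \right)} + E{\left(479 \right)}} = \frac{1}{\left(\frac{221}{2} + \frac{15}{2} \left(-432\right)\right) + 2 \sqrt{5 + 2 \cdot 479}} = \frac{1}{\left(\frac{221}{2} - 3240\right) + 2 \sqrt{5 + 958}} = \frac{1}{- \frac{6259}{2} + 2 \sqrt{963}} = \frac{1}{- \frac{6259}{2} + 2 \cdot 3 \sqrt{107}} = \frac{1}{- \frac{6259}{2} + 6 \sqrt{107}}$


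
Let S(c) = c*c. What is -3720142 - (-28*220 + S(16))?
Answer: -3714238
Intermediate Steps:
S(c) = c²
-3720142 - (-28*220 + S(16)) = -3720142 - (-28*220 + 16²) = -3720142 - (-6160 + 256) = -3720142 - 1*(-5904) = -3720142 + 5904 = -3714238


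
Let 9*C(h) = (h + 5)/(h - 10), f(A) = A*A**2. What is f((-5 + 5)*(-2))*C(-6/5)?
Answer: 0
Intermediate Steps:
f(A) = A**3
C(h) = (5 + h)/(9*(-10 + h)) (C(h) = ((h + 5)/(h - 10))/9 = ((5 + h)/(-10 + h))/9 = (5 + h)/(9*(-10 + h)))
f((-5 + 5)*(-2))*C(-6/5) = ((-5 + 5)*(-2))**3*((5 - 6/5)/(9*(-10 - 6/5))) = (0*(-2))**3*((5 - 6*1/5)/(9*(-10 - 6*1/5))) = 0**3*((5 - 6/5)/(9*(-10 - 6/5))) = 0*((1/9)*(19/5)/(-56/5)) = 0*((1/9)*(-5/56)*(19/5)) = 0*(-19/504) = 0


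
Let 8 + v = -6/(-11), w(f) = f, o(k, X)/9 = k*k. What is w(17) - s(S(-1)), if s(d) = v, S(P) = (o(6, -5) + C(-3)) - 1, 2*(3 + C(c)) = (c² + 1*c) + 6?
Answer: 269/11 ≈ 24.455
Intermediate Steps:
o(k, X) = 9*k² (o(k, X) = 9*(k*k) = 9*k²)
C(c) = c/2 + c²/2 (C(c) = -3 + ((c² + 1*c) + 6)/2 = -3 + ((c² + c) + 6)/2 = -3 + ((c + c²) + 6)/2 = -3 + (6 + c + c²)/2 = -3 + (3 + c/2 + c²/2) = c/2 + c²/2)
S(P) = 326 (S(P) = (9*6² + (½)*(-3)*(1 - 3)) - 1 = (9*36 + (½)*(-3)*(-2)) - 1 = (324 + 3) - 1 = 327 - 1 = 326)
v = -82/11 (v = -8 - 6/(-11) = -8 - 6*(-1/11) = -8 + 6/11 = -82/11 ≈ -7.4545)
s(d) = -82/11
w(17) - s(S(-1)) = 17 - 1*(-82/11) = 17 + 82/11 = 269/11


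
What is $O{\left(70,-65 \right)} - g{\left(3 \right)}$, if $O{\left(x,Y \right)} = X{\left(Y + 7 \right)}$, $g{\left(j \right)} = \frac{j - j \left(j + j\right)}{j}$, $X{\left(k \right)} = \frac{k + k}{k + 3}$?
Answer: $\frac{391}{55} \approx 7.1091$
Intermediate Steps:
$X{\left(k \right)} = \frac{2 k}{3 + k}$
$g{\left(j \right)} = \frac{j - 2 j^{2}}{j}$ ($g{\left(j \right)} = \frac{j - j 2 j}{j} = \frac{j - 2 j^{2}}{j}$)
$O{\left(x,Y \right)} = \frac{2 \left(7 + Y\right)}{10 + Y}$ ($O{\left(x,Y \right)} = \frac{2 \left(Y + 7\right)}{3 + \left(Y + 7\right)} = \frac{2 \left(7 + Y\right)}{3 + \left(7 + Y\right)} = \frac{2 \left(7 + Y\right)}{10 + Y}$)
$O{\left(70,-65 \right)} - g{\left(3 \right)} = \frac{2 \left(7 - 65\right)}{10 - 65} - \left(1 - 6\right) = 2 \frac{1}{-55} \left(-58\right) - \left(1 - 6\right) = 2 \left(- \frac{1}{55}\right) \left(-58\right) - -5 = \frac{116}{55} + 5 = \frac{391}{55}$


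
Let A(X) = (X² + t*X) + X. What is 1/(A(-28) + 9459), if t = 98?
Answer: 1/7471 ≈ 0.00013385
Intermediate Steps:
A(X) = X² + 99*X (A(X) = (X² + 98*X) + X = X² + 99*X)
1/(A(-28) + 9459) = 1/(-28*(99 - 28) + 9459) = 1/(-28*71 + 9459) = 1/(-1988 + 9459) = 1/7471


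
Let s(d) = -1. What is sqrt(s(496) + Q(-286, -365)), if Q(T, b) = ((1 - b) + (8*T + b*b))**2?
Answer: 4*sqrt(1077529863) ≈ 1.3130e+5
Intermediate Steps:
Q(T, b) = (1 + b**2 - b + 8*T)**2 (Q(T, b) = ((1 - b) + (8*T + b**2))**2 = ((1 - b) + (b**2 + 8*T))**2 = (1 + b**2 - b + 8*T)**2)
sqrt(s(496) + Q(-286, -365)) = sqrt(-1 + (1 + (-365)**2 - 1*(-365) + 8*(-286))**2) = sqrt(-1 + (1 + 133225 + 365 - 2288)**2) = sqrt(-1 + 131303**2) = sqrt(-1 + 17240477809) = sqrt(17240477808) = 4*sqrt(1077529863)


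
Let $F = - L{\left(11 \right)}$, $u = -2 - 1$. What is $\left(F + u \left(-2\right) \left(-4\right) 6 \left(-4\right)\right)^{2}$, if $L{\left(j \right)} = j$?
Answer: $319225$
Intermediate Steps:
$u = -3$
$F = -11$ ($F = \left(-1\right) 11 = -11$)
$\left(F + u \left(-2\right) \left(-4\right) 6 \left(-4\right)\right)^{2} = \left(-11 + \left(-3\right) \left(-2\right) \left(-4\right) 6 \left(-4\right)\right)^{2} = \left(-11 + 6 \left(-4\right) 6 \left(-4\right)\right)^{2} = \left(-11 + \left(-24\right) 6 \left(-4\right)\right)^{2} = \left(-11 - -576\right)^{2} = \left(-11 + 576\right)^{2} = 565^{2} = 319225$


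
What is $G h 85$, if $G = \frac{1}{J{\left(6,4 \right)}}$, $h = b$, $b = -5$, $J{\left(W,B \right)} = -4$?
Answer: $\frac{425}{4} \approx 106.25$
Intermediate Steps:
$h = -5$
$G = - \frac{1}{4}$ ($G = \frac{1}{-4} = - \frac{1}{4} \approx -0.25$)
$G h 85 = \left(- \frac{1}{4}\right) \left(-5\right) 85 = \frac{5}{4} \cdot 85 = \frac{425}{4}$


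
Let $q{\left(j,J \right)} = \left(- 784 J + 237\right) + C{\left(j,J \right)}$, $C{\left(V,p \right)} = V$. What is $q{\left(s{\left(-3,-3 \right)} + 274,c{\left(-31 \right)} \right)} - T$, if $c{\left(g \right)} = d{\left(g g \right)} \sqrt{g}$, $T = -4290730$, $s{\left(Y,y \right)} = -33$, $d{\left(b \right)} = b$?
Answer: $4291208 - 753424 i \sqrt{31} \approx 4.2912 \cdot 10^{6} - 4.1949 \cdot 10^{6} i$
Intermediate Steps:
$c{\left(g \right)} = g^{\frac{5}{2}}$ ($c{\left(g \right)} = g g \sqrt{g} = g^{2} \sqrt{g} = g^{\frac{5}{2}}$)
$q{\left(j,J \right)} = 237 + j - 784 J$ ($q{\left(j,J \right)} = \left(- 784 J + 237\right) + j = \left(237 - 784 J\right) + j = 237 + j - 784 J$)
$q{\left(s{\left(-3,-3 \right)} + 274,c{\left(-31 \right)} \right)} - T = \left(237 + \left(-33 + 274\right) - 784 \left(-31\right)^{\frac{5}{2}}\right) - -4290730 = \left(237 + 241 - 784 \cdot 961 i \sqrt{31}\right) + 4290730 = \left(237 + 241 - 753424 i \sqrt{31}\right) + 4290730 = \left(478 - 753424 i \sqrt{31}\right) + 4290730 = 4291208 - 753424 i \sqrt{31}$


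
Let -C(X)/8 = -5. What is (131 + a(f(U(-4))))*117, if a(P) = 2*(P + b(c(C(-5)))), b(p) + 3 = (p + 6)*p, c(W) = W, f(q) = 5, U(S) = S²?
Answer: 446355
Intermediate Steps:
C(X) = 40 (C(X) = -8*(-5) = 40)
b(p) = -3 + p*(6 + p) (b(p) = -3 + (p + 6)*p = -3 + (6 + p)*p = -3 + p*(6 + p))
a(P) = 3674 + 2*P (a(P) = 2*(P + (-3 + 40² + 6*40)) = 2*(P + (-3 + 1600 + 240)) = 2*(P + 1837) = 2*(1837 + P) = 3674 + 2*P)
(131 + a(f(U(-4))))*117 = (131 + (3674 + 2*5))*117 = (131 + (3674 + 10))*117 = (131 + 3684)*117 = 3815*117 = 446355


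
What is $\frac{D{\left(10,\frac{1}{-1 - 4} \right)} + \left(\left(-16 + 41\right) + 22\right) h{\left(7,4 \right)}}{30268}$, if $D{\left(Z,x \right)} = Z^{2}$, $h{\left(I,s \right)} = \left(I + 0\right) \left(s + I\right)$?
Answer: $\frac{3719}{30268} \approx 0.12287$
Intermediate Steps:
$h{\left(I,s \right)} = I \left(I + s\right)$
$\frac{D{\left(10,\frac{1}{-1 - 4} \right)} + \left(\left(-16 + 41\right) + 22\right) h{\left(7,4 \right)}}{30268} = \frac{10^{2} + \left(\left(-16 + 41\right) + 22\right) 7 \left(7 + 4\right)}{30268} = \left(100 + \left(25 + 22\right) 7 \cdot 11\right) \frac{1}{30268} = \left(100 + 47 \cdot 77\right) \frac{1}{30268} = \left(100 + 3619\right) \frac{1}{30268} = 3719 \cdot \frac{1}{30268} = \frac{3719}{30268}$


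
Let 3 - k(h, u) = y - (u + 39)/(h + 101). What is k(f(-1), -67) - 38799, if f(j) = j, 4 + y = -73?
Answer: -967982/25 ≈ -38719.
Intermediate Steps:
y = -77 (y = -4 - 73 = -77)
k(h, u) = 80 + (39 + u)/(101 + h) (k(h, u) = 3 - (-77 - (u + 39)/(h + 101)) = 3 - (-77 - (39 + u)/(101 + h)) = 3 + (77 + (39 + u)/(101 + h)) = 80 + (39 + u)/(101 + h))
k(f(-1), -67) - 38799 = (8119 - 67 + 80*(-1))/(101 - 1) - 38799 = (8119 - 67 - 80)/100 - 38799 = (1/100)*7972 - 38799 = 1993/25 - 38799 = -967982/25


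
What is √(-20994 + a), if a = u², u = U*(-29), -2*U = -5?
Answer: 23*I*√119/2 ≈ 125.45*I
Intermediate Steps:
U = 5/2 (U = -½*(-5) = 5/2 ≈ 2.5000)
u = -145/2 (u = (5/2)*(-29) = -145/2 ≈ -72.500)
a = 21025/4 (a = (-145/2)² = 21025/4 ≈ 5256.3)
√(-20994 + a) = √(-20994 + 21025/4) = √(-62951/4) = 23*I*√119/2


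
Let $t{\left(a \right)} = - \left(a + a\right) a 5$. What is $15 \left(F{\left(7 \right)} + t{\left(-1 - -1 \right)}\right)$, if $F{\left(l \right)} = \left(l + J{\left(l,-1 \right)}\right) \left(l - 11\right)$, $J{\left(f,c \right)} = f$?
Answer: $-840$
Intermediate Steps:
$t{\left(a \right)} = - 10 a^{2}$ ($t{\left(a \right)} = - 2 a a 5 = - 2 a^{2} \cdot 5 = - 10 a^{2}$)
$F{\left(l \right)} = 2 l \left(-11 + l\right)$ ($F{\left(l \right)} = \left(l + l\right) \left(l - 11\right) = 2 l \left(-11 + l\right)$)
$15 \left(F{\left(7 \right)} + t{\left(-1 - -1 \right)}\right) = 15 \left(2 \cdot 7 \left(-11 + 7\right) - 10 \left(-1 - -1\right)^{2}\right) = 15 \left(2 \cdot 7 \left(-4\right) - 10 \left(-1 + 1\right)^{2}\right) = 15 \left(-56 - 10 \cdot 0^{2}\right) = 15 \left(-56 - 0\right) = 15 \left(-56 + 0\right) = 15 \left(-56\right) = -840$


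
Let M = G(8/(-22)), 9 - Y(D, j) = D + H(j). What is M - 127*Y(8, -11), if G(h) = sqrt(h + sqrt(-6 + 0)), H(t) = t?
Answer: -1524 + sqrt(-44 + 121*I*sqrt(6))/11 ≈ -1523.0 + 1.1916*I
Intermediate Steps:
Y(D, j) = 9 - D - j (Y(D, j) = 9 - (D + j) = 9 + (-D - j) = 9 - D - j)
G(h) = sqrt(h + I*sqrt(6)) (G(h) = sqrt(h + sqrt(-6)) = sqrt(h + I*sqrt(6)))
M = sqrt(-4/11 + I*sqrt(6)) (M = sqrt(8/(-22) + I*sqrt(6)) = sqrt(8*(-1/22) + I*sqrt(6)) = sqrt(-4/11 + I*sqrt(6)) ≈ 1.0278 + 1.1916*I)
M - 127*Y(8, -11) = sqrt(-44 + 121*I*sqrt(6))/11 - 127*(9 - 1*8 - 1*(-11)) = sqrt(-44 + 121*I*sqrt(6))/11 - 127*(9 - 8 + 11) = sqrt(-44 + 121*I*sqrt(6))/11 - 127*12 = sqrt(-44 + 121*I*sqrt(6))/11 - 1524 = -1524 + sqrt(-44 + 121*I*sqrt(6))/11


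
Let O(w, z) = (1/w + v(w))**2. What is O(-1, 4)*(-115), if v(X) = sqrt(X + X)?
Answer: 115 + 230*I*sqrt(2) ≈ 115.0 + 325.27*I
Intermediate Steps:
v(X) = sqrt(2)*sqrt(X) (v(X) = sqrt(2*X) = sqrt(2)*sqrt(X))
O(w, z) = (1/w + sqrt(2)*sqrt(w))**2
O(-1, 4)*(-115) = ((1 + sqrt(2)*(-1)**(3/2))**2/(-1)**2)*(-115) = (1*(1 + sqrt(2)*(-I))**2)*(-115) = (1*(1 - I*sqrt(2))**2)*(-115) = (1 - I*sqrt(2))**2*(-115) = -115*(1 - I*sqrt(2))**2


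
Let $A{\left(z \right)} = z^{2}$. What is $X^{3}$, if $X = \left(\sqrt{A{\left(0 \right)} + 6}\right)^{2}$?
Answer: $216$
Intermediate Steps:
$X = 6$ ($X = \left(\sqrt{0^{2} + 6}\right)^{2} = \left(\sqrt{0 + 6}\right)^{2} = \left(\sqrt{6}\right)^{2} = 6$)
$X^{3} = 6^{3} = 216$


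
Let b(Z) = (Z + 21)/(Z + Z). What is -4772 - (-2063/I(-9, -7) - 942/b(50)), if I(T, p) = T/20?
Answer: -5130968/639 ≈ -8029.7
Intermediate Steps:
I(T, p) = T/20 (I(T, p) = T*(1/20) = T/20)
b(Z) = (21 + Z)/(2*Z) (b(Z) = (21 + Z)/((2*Z)) = (21 + Z)*(1/(2*Z)) = (21 + Z)/(2*Z))
-4772 - (-2063/I(-9, -7) - 942/b(50)) = -4772 - (-2063/((1/20)*(-9)) - 942*100/(21 + 50)) = -4772 - (-2063/(-9/20) - 942/((1/2)*(1/50)*71)) = -4772 - (-2063*(-20/9) - 942/71/100) = -4772 - (41260/9 - 942*100/71) = -4772 - (41260/9 - 94200/71) = -4772 - 1*2081660/639 = -4772 - 2081660/639 = -5130968/639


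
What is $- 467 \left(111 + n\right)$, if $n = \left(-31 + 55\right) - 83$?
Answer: $-24284$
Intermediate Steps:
$n = -59$ ($n = 24 - 83 = -59$)
$- 467 \left(111 + n\right) = - 467 \left(111 - 59\right) = \left(-467\right) 52 = -24284$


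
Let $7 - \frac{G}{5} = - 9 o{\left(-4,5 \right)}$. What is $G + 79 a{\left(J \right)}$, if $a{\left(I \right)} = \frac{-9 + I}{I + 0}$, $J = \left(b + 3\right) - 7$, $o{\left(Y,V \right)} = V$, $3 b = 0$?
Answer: $\frac{2067}{4} \approx 516.75$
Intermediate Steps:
$b = 0$ ($b = \frac{1}{3} \cdot 0 = 0$)
$J = -4$ ($J = \left(0 + 3\right) - 7 = 3 - 7 = -4$)
$a{\left(I \right)} = \frac{-9 + I}{I}$
$G = 260$ ($G = 35 - 5 \left(\left(-9\right) 5\right) = 35 - -225 = 35 + 225 = 260$)
$G + 79 a{\left(J \right)} = 260 + 79 \frac{-9 - 4}{-4} = 260 + 79 \left(\left(- \frac{1}{4}\right) \left(-13\right)\right) = 260 + 79 \cdot \frac{13}{4} = 260 + \frac{1027}{4} = \frac{2067}{4}$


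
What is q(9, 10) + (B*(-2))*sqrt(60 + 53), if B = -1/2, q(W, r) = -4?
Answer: -4 + sqrt(113) ≈ 6.6301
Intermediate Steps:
B = -1/2 (B = -1*1/2 = -1/2 ≈ -0.50000)
q(9, 10) + (B*(-2))*sqrt(60 + 53) = -4 + (-1/2*(-2))*sqrt(60 + 53) = -4 + 1*sqrt(113) = -4 + sqrt(113)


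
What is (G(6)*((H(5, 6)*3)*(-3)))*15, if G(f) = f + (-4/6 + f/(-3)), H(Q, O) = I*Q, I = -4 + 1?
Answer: 6750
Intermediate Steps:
I = -3
H(Q, O) = -3*Q
G(f) = -2/3 + 2*f/3 (G(f) = f + (-4*1/6 + f*(-1/3)) = f + (-2/3 - f/3) = -2/3 + 2*f/3)
(G(6)*((H(5, 6)*3)*(-3)))*15 = ((-2/3 + (2/3)*6)*((-3*5*3)*(-3)))*15 = ((-2/3 + 4)*(-15*3*(-3)))*15 = (10*(-45*(-3))/3)*15 = ((10/3)*135)*15 = 450*15 = 6750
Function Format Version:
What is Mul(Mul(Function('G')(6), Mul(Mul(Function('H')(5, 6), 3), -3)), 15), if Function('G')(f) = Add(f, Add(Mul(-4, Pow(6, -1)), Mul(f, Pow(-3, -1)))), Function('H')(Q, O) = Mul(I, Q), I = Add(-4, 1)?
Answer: 6750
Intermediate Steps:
I = -3
Function('H')(Q, O) = Mul(-3, Q)
Function('G')(f) = Add(Rational(-2, 3), Mul(Rational(2, 3), f)) (Function('G')(f) = Add(f, Add(Mul(-4, Rational(1, 6)), Mul(f, Rational(-1, 3)))) = Add(f, Add(Rational(-2, 3), Mul(Rational(-1, 3), f))) = Add(Rational(-2, 3), Mul(Rational(2, 3), f)))
Mul(Mul(Function('G')(6), Mul(Mul(Function('H')(5, 6), 3), -3)), 15) = Mul(Mul(Add(Rational(-2, 3), Mul(Rational(2, 3), 6)), Mul(Mul(Mul(-3, 5), 3), -3)), 15) = Mul(Mul(Add(Rational(-2, 3), 4), Mul(Mul(-15, 3), -3)), 15) = Mul(Mul(Rational(10, 3), Mul(-45, -3)), 15) = Mul(Mul(Rational(10, 3), 135), 15) = Mul(450, 15) = 6750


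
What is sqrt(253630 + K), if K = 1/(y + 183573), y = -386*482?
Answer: 23*sqrt(2946442719)/2479 ≈ 503.62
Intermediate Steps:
y = -186052
K = -1/2479 (K = 1/(-186052 + 183573) = 1/(-2479) = -1/2479 ≈ -0.00040339)
sqrt(253630 + K) = sqrt(253630 - 1/2479) = sqrt(628748769/2479) = 23*sqrt(2946442719)/2479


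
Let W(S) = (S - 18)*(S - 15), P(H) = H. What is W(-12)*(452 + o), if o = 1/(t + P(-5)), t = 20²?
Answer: 28923642/79 ≈ 3.6612e+5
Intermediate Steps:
t = 400
W(S) = (-18 + S)*(-15 + S)
o = 1/395 (o = 1/(400 - 5) = 1/395 ≈ 0.0025316)
W(-12)*(452 + o) = (270 + (-12)² - 33*(-12))*(452 + 1/395) = (270 + 144 + 396)*(178541/395) = 810*(178541/395) = 28923642/79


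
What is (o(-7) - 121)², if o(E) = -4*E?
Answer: 8649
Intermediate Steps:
(o(-7) - 121)² = (-4*(-7) - 121)² = (28 - 121)² = (-93)² = 8649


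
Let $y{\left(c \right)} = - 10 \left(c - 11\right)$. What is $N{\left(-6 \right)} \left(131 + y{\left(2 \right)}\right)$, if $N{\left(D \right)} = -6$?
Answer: $-1326$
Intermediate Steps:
$y{\left(c \right)} = 110 - 10 c$ ($y{\left(c \right)} = - 10 \left(-11 + c\right) = 110 - 10 c$)
$N{\left(-6 \right)} \left(131 + y{\left(2 \right)}\right) = - 6 \left(131 + \left(110 - 20\right)\right) = - 6 \left(131 + 90\right) = \left(-6\right) 221 = -1326$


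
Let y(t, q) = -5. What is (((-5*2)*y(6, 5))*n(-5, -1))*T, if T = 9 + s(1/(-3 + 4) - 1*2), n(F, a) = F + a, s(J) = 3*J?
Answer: -1800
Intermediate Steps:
T = 6 (T = 9 + 3*(1/(-3 + 4) - 1*2) = 9 + 3*(1/1 - 2) = 9 + 3*(1 - 2) = 9 + 3*(-1) = 9 - 3 = 6)
(((-5*2)*y(6, 5))*n(-5, -1))*T = ((-5*2*(-5))*(-5 - 1))*6 = (-10*(-5)*(-6))*6 = (50*(-6))*6 = -300*6 = -1800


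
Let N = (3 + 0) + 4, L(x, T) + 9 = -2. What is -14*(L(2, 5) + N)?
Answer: 56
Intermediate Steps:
L(x, T) = -11 (L(x, T) = -9 - 2 = -11)
N = 7 (N = 3 + 4 = 7)
-14*(L(2, 5) + N) = -14*(-11 + 7) = -14*(-4) = 56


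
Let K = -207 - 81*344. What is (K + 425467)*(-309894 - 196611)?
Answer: -201283060980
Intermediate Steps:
K = -28071 (K = -207 - 27864 = -28071)
(K + 425467)*(-309894 - 196611) = (-28071 + 425467)*(-309894 - 196611) = 397396*(-506505) = -201283060980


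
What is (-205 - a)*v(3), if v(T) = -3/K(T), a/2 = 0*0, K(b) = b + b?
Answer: 205/2 ≈ 102.50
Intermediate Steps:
K(b) = 2*b
a = 0 (a = 2*(0*0) = 2*0 = 0)
v(T) = -3/(2*T) (v(T) = -3*1/(2*T) = -3/(2*T))
(-205 - a)*v(3) = (-205 - 1*0)*(-3/2/3) = (-205 + 0)*(-3/2*⅓) = -205*(-½) = 205/2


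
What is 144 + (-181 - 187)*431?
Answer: -158464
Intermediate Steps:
144 + (-181 - 187)*431 = 144 - 368*431 = 144 - 158608 = -158464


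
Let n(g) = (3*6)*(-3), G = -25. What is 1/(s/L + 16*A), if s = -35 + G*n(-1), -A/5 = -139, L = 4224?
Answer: 4224/46972195 ≈ 8.9925e-5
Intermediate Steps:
n(g) = -54 (n(g) = 18*(-3) = -54)
A = 695 (A = -5*(-139) = 695)
s = 1315 (s = -35 - 25*(-54) = -35 + 1350 = 1315)
1/(s/L + 16*A) = 1/(1315/4224 + 16*695) = 1/(1315*(1/4224) + 11120) = 1/(1315/4224 + 11120) = 1/(46972195/4224) = 4224/46972195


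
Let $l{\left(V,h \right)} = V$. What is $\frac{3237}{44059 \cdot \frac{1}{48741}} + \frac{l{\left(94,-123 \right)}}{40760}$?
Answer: $\frac{3215448765233}{897922420} \approx 3581.0$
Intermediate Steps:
$\frac{3237}{44059 \cdot \frac{1}{48741}} + \frac{l{\left(94,-123 \right)}}{40760} = \frac{3237}{44059 \cdot \frac{1}{48741}} + \frac{94}{40760} = \frac{3237}{44059 \cdot \frac{1}{48741}} + 94 \cdot \frac{1}{40760} = \frac{3237}{\frac{44059}{48741}} + \frac{47}{20380} = 3237 \cdot \frac{48741}{44059} + \frac{47}{20380} = \frac{157774617}{44059} + \frac{47}{20380} = \frac{3215448765233}{897922420}$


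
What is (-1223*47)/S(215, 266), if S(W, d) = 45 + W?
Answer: -57481/260 ≈ -221.08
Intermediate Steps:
(-1223*47)/S(215, 266) = (-1223*47)/(45 + 215) = -57481/260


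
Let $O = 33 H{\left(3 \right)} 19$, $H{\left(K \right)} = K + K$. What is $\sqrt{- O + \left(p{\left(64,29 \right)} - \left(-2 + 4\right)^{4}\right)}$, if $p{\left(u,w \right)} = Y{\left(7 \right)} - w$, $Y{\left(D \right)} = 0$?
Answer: $9 i \sqrt{47} \approx 61.701 i$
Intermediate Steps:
$H{\left(K \right)} = 2 K$
$O = 3762$ ($O = 33 \cdot 2 \cdot 3 \cdot 19 = 33 \cdot 6 \cdot 19 = 198 \cdot 19 = 3762$)
$p{\left(u,w \right)} = - w$ ($p{\left(u,w \right)} = 0 - w = - w$)
$\sqrt{- O + \left(p{\left(64,29 \right)} - \left(-2 + 4\right)^{4}\right)} = \sqrt{\left(-1\right) 3762 - \left(29 + \left(-2 + 4\right)^{4}\right)} = \sqrt{-3762 - 45} = \sqrt{-3807} = 9 i \sqrt{47}$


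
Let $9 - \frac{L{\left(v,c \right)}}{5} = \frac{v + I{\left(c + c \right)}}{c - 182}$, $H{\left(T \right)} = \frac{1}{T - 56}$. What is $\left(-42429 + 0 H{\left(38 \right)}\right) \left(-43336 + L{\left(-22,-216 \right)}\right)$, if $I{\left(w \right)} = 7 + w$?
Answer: $\frac{731138776737}{398} \approx 1.837 \cdot 10^{9}$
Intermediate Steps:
$H{\left(T \right)} = \frac{1}{-56 + T}$
$L{\left(v,c \right)} = 45 - \frac{5 \left(7 + v + 2 c\right)}{-182 + c}$ ($L{\left(v,c \right)} = 45 - 5 \frac{v + \left(7 + \left(c + c\right)\right)}{c - 182} = 45 - 5 \frac{v + \left(7 + 2 c\right)}{-182 + c} = 45 - 5 \frac{7 + v + 2 c}{-182 + c} = 45 - \frac{5 \left(7 + v + 2 c\right)}{-182 + c}$)
$\left(-42429 + 0 H{\left(38 \right)}\right) \left(-43336 + L{\left(-22,-216 \right)}\right) = \left(-42429 + \frac{0}{-56 + 38}\right) \left(-43336 + \frac{5 \left(-1645 - -22 + 7 \left(-216\right)\right)}{-182 - 216}\right) = \left(-42429 + \frac{0}{-18}\right) \left(-43336 + \frac{5 \left(-1645 + 22 - 1512\right)}{-398}\right) = \left(-42429 + 0 \left(- \frac{1}{18}\right)\right) \left(-43336 + 5 \left(- \frac{1}{398}\right) \left(-3135\right)\right) = \left(-42429 + 0\right) \left(-43336 + \frac{15675}{398}\right) = \left(-42429\right) \left(- \frac{17232053}{398}\right) = \frac{731138776737}{398}$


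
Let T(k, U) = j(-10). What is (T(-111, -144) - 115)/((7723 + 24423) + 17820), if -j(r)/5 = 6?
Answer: -145/49966 ≈ -0.0029020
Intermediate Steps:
j(r) = -30 (j(r) = -5*6 = -30)
T(k, U) = -30
(T(-111, -144) - 115)/((7723 + 24423) + 17820) = (-30 - 115)/((7723 + 24423) + 17820) = -145/(32146 + 17820) = -145/49966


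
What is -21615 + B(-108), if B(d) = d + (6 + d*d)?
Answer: -10053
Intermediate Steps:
B(d) = 6 + d + d² (B(d) = d + (6 + d²) = 6 + d + d²)
-21615 + B(-108) = -21615 + (6 - 108 + (-108)²) = -21615 + (6 - 108 + 11664) = -21615 + 11562 = -10053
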